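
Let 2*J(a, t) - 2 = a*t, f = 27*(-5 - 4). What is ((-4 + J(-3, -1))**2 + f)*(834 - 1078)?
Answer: 58743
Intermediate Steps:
f = -243 (f = 27*(-9) = -243)
J(a, t) = 1 + a*t/2 (J(a, t) = 1 + (a*t)/2 = 1 + a*t/2)
((-4 + J(-3, -1))**2 + f)*(834 - 1078) = ((-4 + (1 + (1/2)*(-3)*(-1)))**2 - 243)*(834 - 1078) = ((-4 + (1 + 3/2))**2 - 243)*(-244) = ((-4 + 5/2)**2 - 243)*(-244) = ((-3/2)**2 - 243)*(-244) = (9/4 - 243)*(-244) = -963/4*(-244) = 58743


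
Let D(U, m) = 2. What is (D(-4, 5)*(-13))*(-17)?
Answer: 442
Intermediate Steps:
(D(-4, 5)*(-13))*(-17) = (2*(-13))*(-17) = -26*(-17) = 442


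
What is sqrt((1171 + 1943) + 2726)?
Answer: 4*sqrt(365) ≈ 76.420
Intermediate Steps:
sqrt((1171 + 1943) + 2726) = sqrt(3114 + 2726) = sqrt(5840) = 4*sqrt(365)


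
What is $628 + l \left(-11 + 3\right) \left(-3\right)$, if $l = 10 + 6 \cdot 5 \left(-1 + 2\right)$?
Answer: $1588$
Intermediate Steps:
$l = 40$ ($l = 10 + 6 \cdot 5 \cdot 1 = 10 + 6 \cdot 5 = 10 + 30 = 40$)
$628 + l \left(-11 + 3\right) \left(-3\right) = 628 + 40 \left(-11 + 3\right) \left(-3\right) = 628 + 40 \left(\left(-8\right) \left(-3\right)\right) = 628 + 40 \cdot 24 = 628 + 960 = 1588$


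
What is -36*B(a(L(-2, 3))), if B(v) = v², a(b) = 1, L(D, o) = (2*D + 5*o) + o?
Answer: -36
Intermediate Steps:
L(D, o) = 2*D + 6*o
-36*B(a(L(-2, 3))) = -36*1² = -36*1 = -36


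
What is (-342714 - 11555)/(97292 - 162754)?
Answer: 354269/65462 ≈ 5.4118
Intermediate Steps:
(-342714 - 11555)/(97292 - 162754) = -354269/(-65462) = -354269*(-1/65462) = 354269/65462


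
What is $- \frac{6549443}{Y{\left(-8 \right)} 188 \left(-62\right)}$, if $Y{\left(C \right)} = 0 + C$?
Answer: $- \frac{6549443}{93248} \approx -70.237$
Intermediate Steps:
$Y{\left(C \right)} = C$
$- \frac{6549443}{Y{\left(-8 \right)} 188 \left(-62\right)} = - \frac{6549443}{\left(-8\right) 188 \left(-62\right)} = - \frac{6549443}{\left(-1504\right) \left(-62\right)} = - \frac{6549443}{93248}$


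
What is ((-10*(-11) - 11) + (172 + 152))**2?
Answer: 178929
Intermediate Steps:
((-10*(-11) - 11) + (172 + 152))**2 = ((110 - 11) + 324)**2 = (99 + 324)**2 = 423**2 = 178929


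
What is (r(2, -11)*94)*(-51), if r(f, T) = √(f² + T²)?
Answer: -23970*√5 ≈ -53599.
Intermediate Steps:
r(f, T) = √(T² + f²)
(r(2, -11)*94)*(-51) = (√((-11)² + 2²)*94)*(-51) = (√(121 + 4)*94)*(-51) = (√125*94)*(-51) = ((5*√5)*94)*(-51) = (470*√5)*(-51) = -23970*√5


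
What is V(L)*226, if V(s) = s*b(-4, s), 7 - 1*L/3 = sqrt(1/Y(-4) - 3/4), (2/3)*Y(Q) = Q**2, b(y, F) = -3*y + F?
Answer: 620709/4 - 3051*I*sqrt(102) ≈ 1.5518e+5 - 30814.0*I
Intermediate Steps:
b(y, F) = F - 3*y
Y(Q) = 3*Q**2/2
L = 21 - I*sqrt(102)/4 (L = 21 - 3*sqrt(1/((3/2)*(-4)**2) - 3/4) = 21 - 3*sqrt(1/((3/2)*16) - 3*1/4) = 21 - 3*sqrt(1/24 - 3/4) = 21 - I*sqrt(102)/4 ≈ 21.0 - 2.5249*I)
V(s) = s*(12 + s) (V(s) = s*(s - 3*(-4)) = s*(s + 12) = s*(12 + s))
V(L)*226 = ((21 - I*sqrt(102)/4)*(12 + (21 - I*sqrt(102)/4)))*226 = ((21 - I*sqrt(102)/4)*(33 - I*sqrt(102)/4))*226 = 226*(21 - I*sqrt(102)/4)*(33 - I*sqrt(102)/4)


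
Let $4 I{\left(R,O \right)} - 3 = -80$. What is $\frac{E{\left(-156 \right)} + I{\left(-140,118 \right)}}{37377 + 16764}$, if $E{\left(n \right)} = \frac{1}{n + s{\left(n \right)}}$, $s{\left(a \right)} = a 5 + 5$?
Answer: $- \frac{23897}{67207028} \approx -0.00035557$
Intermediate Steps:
$s{\left(a \right)} = 5 + 5 a$ ($s{\left(a \right)} = 5 a + 5 = 5 + 5 a$)
$I{\left(R,O \right)} = - \frac{77}{4}$ ($I{\left(R,O \right)} = \frac{3}{4} + \frac{1}{4} \left(-80\right) = \frac{3}{4} - 20 = - \frac{77}{4}$)
$E{\left(n \right)} = \frac{1}{5 + 6 n}$ ($E{\left(n \right)} = \frac{1}{n + \left(5 + 5 n\right)} = \frac{1}{5 + 6 n}$)
$\frac{E{\left(-156 \right)} + I{\left(-140,118 \right)}}{37377 + 16764} = \frac{\frac{1}{5 + 6 \left(-156\right)} - \frac{77}{4}}{37377 + 16764} = \frac{\frac{1}{5 - 936} - \frac{77}{4}}{54141} = \left(\frac{1}{-931} - \frac{77}{4}\right) \frac{1}{54141} = \left(- \frac{1}{931} - \frac{77}{4}\right) \frac{1}{54141} = \left(- \frac{71691}{3724}\right) \frac{1}{54141} = - \frac{23897}{67207028}$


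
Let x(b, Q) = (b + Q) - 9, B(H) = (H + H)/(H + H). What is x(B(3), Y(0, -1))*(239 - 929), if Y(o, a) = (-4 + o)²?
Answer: -5520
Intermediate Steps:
B(H) = 1 (B(H) = (2*H)/((2*H)) = (2*H)*(1/(2*H)) = 1)
x(b, Q) = -9 + Q + b (x(b, Q) = (Q + b) - 9 = -9 + Q + b)
x(B(3), Y(0, -1))*(239 - 929) = (-9 + (-4 + 0)² + 1)*(239 - 929) = (-9 + (-4)² + 1)*(-690) = (-9 + 16 + 1)*(-690) = 8*(-690) = -5520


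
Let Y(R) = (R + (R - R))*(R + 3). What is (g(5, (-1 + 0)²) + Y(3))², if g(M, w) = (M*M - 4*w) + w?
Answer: 1600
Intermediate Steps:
Y(R) = R*(3 + R) (Y(R) = (R + 0)*(3 + R) = R*(3 + R))
g(M, w) = M² - 3*w (g(M, w) = (M² - 4*w) + w = M² - 3*w)
(g(5, (-1 + 0)²) + Y(3))² = ((5² - 3*(-1 + 0)²) + 3*(3 + 3))² = ((25 - 3*(-1)²) + 3*6)² = ((25 - 3*1) + 18)² = ((25 - 3) + 18)² = (22 + 18)² = 40² = 1600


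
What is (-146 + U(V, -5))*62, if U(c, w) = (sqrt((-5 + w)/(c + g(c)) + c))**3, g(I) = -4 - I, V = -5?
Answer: -9052 - 155*I*sqrt(10)/2 ≈ -9052.0 - 245.08*I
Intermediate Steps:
U(c, w) = (5/4 + c - w/4)**(3/2) (U(c, w) = (sqrt((-5 + w)/(c + (-4 - c)) + c))**3 = (sqrt((-5 + w)/(-4) + c))**3 = (sqrt((-5 + w)*(-1/4) + c))**3 = (sqrt((5/4 - w/4) + c))**3 = (sqrt(5/4 + c - w/4))**3 = (5/4 + c - w/4)**(3/2))
(-146 + U(V, -5))*62 = (-146 + (5 - 1*(-5) + 4*(-5))**(3/2)/8)*62 = (-146 + (5 + 5 - 20)**(3/2)/8)*62 = (-146 + (-10)**(3/2)/8)*62 = (-146 + (-10*I*sqrt(10))/8)*62 = (-146 - 5*I*sqrt(10)/4)*62 = -9052 - 155*I*sqrt(10)/2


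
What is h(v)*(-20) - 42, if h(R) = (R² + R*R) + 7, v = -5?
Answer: -1182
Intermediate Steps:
h(R) = 7 + 2*R² (h(R) = (R² + R²) + 7 = 2*R² + 7 = 7 + 2*R²)
h(v)*(-20) - 42 = (7 + 2*(-5)²)*(-20) - 42 = (7 + 2*25)*(-20) - 42 = (7 + 50)*(-20) - 42 = 57*(-20) - 42 = -1140 - 42 = -1182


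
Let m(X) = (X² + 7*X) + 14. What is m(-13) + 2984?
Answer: 3076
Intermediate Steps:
m(X) = 14 + X² + 7*X
m(-13) + 2984 = (14 + (-13)² + 7*(-13)) + 2984 = (14 + 169 - 91) + 2984 = 92 + 2984 = 3076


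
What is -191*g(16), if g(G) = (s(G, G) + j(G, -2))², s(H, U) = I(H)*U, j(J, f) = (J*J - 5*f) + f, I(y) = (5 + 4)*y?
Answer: -1259573184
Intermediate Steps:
I(y) = 9*y
j(J, f) = J² - 4*f (j(J, f) = (J² - 5*f) + f = J² - 4*f)
s(H, U) = 9*H*U (s(H, U) = (9*H)*U = 9*H*U)
g(G) = (8 + 10*G²)² (g(G) = (9*G*G + (G² - 4*(-2)))² = (9*G² + (G² + 8))² = (9*G² + (8 + G²))² = (8 + 10*G²)²)
-191*g(16) = -764*(4 + 5*16²)² = -764*(4 + 5*256)² = -764*(4 + 1280)² = -764*1284² = -764*1648656 = -191*6594624 = -1259573184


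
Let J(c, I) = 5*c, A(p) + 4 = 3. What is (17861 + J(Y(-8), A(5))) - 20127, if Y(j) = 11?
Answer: -2211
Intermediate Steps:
A(p) = -1 (A(p) = -4 + 3 = -1)
(17861 + J(Y(-8), A(5))) - 20127 = (17861 + 5*11) - 20127 = (17861 + 55) - 20127 = 17916 - 20127 = -2211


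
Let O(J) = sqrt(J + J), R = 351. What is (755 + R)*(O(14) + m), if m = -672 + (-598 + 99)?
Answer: -1295126 + 2212*sqrt(7) ≈ -1.2893e+6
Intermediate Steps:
O(J) = sqrt(2)*sqrt(J) (O(J) = sqrt(2*J) = sqrt(2)*sqrt(J))
m = -1171 (m = -672 - 499 = -1171)
(755 + R)*(O(14) + m) = (755 + 351)*(sqrt(2)*sqrt(14) - 1171) = 1106*(2*sqrt(7) - 1171) = 1106*(-1171 + 2*sqrt(7)) = -1295126 + 2212*sqrt(7)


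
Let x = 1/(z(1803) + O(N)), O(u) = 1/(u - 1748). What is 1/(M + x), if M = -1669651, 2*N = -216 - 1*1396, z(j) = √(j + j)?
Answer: -39272921557999291/65572072752230803405871 - 6522916*√3606/65572072752230803405871 ≈ -5.9893e-7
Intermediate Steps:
z(j) = √2*√j (z(j) = √(2*j) = √2*√j)
N = -806 (N = (-216 - 1*1396)/2 = (-216 - 1396)/2 = (½)*(-1612) = -806)
O(u) = 1/(-1748 + u)
x = 1/(-1/2554 + √3606) (x = 1/(√2*√1803 + 1/(-1748 - 806)) = 1/(√3606 + 1/(-2554)) = 1/(√3606 - 1/2554) = 1/(-1/2554 + √3606) ≈ 0.016653)
1/(M + x) = 1/(-1669651 + (2554/23521635095 + 6522916*√3606/23521635095)) = 1/(-39272921557999291/23521635095 + 6522916*√3606/23521635095)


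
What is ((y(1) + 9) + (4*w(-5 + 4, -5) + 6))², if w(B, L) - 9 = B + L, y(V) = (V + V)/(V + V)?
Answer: 784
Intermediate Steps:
y(V) = 1 (y(V) = (2*V)/((2*V)) = (2*V)*(1/(2*V)) = 1)
w(B, L) = 9 + B + L (w(B, L) = 9 + (B + L) = 9 + B + L)
((y(1) + 9) + (4*w(-5 + 4, -5) + 6))² = ((1 + 9) + (4*(9 + (-5 + 4) - 5) + 6))² = (10 + (4*(9 - 1 - 5) + 6))² = (10 + (4*3 + 6))² = (10 + (12 + 6))² = (10 + 18)² = 28² = 784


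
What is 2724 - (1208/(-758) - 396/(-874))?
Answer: 451345958/165623 ≈ 2725.1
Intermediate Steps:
2724 - (1208/(-758) - 396/(-874)) = 2724 - (1208*(-1/758) - 396*(-1/874)) = 2724 - (-604/379 + 198/437) = 2724 - 1*(-188906/165623) = 2724 + 188906/165623 = 451345958/165623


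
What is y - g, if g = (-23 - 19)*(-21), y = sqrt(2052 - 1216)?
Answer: -882 + 2*sqrt(209) ≈ -853.09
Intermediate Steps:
y = 2*sqrt(209) (y = sqrt(836) = 2*sqrt(209) ≈ 28.914)
g = 882 (g = -42*(-21) = 882)
y - g = 2*sqrt(209) - 1*882 = 2*sqrt(209) - 882 = -882 + 2*sqrt(209)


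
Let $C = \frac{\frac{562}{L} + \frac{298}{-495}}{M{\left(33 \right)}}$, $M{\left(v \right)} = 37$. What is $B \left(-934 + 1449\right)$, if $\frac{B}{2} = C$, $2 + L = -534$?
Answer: $- \frac{22552777}{490842} \approx -45.947$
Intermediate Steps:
$L = -536$ ($L = -2 - 534 = -536$)
$C = - \frac{218959}{4908420}$ ($C = \frac{\frac{562}{-536} + \frac{298}{-495}}{37} = \left(562 \left(- \frac{1}{536}\right) + 298 \left(- \frac{1}{495}\right)\right) \frac{1}{37} = \left(- \frac{281}{268} - \frac{298}{495}\right) \frac{1}{37} = \left(- \frac{218959}{132660}\right) \frac{1}{37} = - \frac{218959}{4908420} \approx -0.044609$)
$B = - \frac{218959}{2454210}$ ($B = 2 \left(- \frac{218959}{4908420}\right) = - \frac{218959}{2454210} \approx -0.089218$)
$B \left(-934 + 1449\right) = - \frac{218959 \left(-934 + 1449\right)}{2454210} = \left(- \frac{218959}{2454210}\right) 515 = - \frac{22552777}{490842}$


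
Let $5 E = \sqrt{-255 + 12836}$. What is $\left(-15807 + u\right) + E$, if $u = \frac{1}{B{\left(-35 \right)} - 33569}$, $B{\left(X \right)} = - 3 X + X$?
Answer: $- \frac{529518694}{33499} + \frac{\sqrt{12581}}{5} \approx -15785.0$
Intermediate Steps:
$E = \frac{\sqrt{12581}}{5}$ ($E = \frac{\sqrt{-255 + 12836}}{5} = \frac{\sqrt{12581}}{5} \approx 22.433$)
$B{\left(X \right)} = - 2 X$
$u = - \frac{1}{33499}$ ($u = \frac{1}{\left(-2\right) \left(-35\right) - 33569} = \frac{1}{70 - 33569} = \frac{1}{-33499} = - \frac{1}{33499} \approx -2.9852 \cdot 10^{-5}$)
$\left(-15807 + u\right) + E = \left(-15807 - \frac{1}{33499}\right) + \frac{\sqrt{12581}}{5} = - \frac{529518694}{33499} + \frac{\sqrt{12581}}{5}$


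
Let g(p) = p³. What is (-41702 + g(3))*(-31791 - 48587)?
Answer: 3349753150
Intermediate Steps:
(-41702 + g(3))*(-31791 - 48587) = (-41702 + 3³)*(-31791 - 48587) = (-41702 + 27)*(-80378) = -41675*(-80378) = 3349753150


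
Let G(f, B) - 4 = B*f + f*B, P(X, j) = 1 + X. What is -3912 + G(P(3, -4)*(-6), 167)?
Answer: -11924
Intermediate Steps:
G(f, B) = 4 + 2*B*f (G(f, B) = 4 + (B*f + f*B) = 4 + (B*f + B*f) = 4 + 2*B*f)
-3912 + G(P(3, -4)*(-6), 167) = -3912 + (4 + 2*167*((1 + 3)*(-6))) = -3912 + (4 + 2*167*(4*(-6))) = -3912 + (4 + 2*167*(-24)) = -3912 + (4 - 8016) = -3912 - 8012 = -11924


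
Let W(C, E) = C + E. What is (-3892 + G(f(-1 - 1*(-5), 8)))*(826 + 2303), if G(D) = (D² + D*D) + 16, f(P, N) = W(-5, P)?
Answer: -12121746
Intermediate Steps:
f(P, N) = -5 + P
G(D) = 16 + 2*D² (G(D) = (D² + D²) + 16 = 2*D² + 16 = 16 + 2*D²)
(-3892 + G(f(-1 - 1*(-5), 8)))*(826 + 2303) = (-3892 + (16 + 2*(-5 + (-1 - 1*(-5)))²))*(826 + 2303) = (-3892 + (16 + 2*(-5 + (-1 + 5))²))*3129 = (-3892 + (16 + 2*(-5 + 4)²))*3129 = (-3892 + (16 + 2*(-1)²))*3129 = (-3892 + (16 + 2*1))*3129 = (-3892 + (16 + 2))*3129 = (-3892 + 18)*3129 = -3874*3129 = -12121746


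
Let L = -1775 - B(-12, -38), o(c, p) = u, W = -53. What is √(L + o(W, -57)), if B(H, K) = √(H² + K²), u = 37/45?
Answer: √(-399190 - 450*√397)/15 ≈ 42.591*I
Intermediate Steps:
u = 37/45 (u = 37*(1/45) = 37/45 ≈ 0.82222)
o(c, p) = 37/45
L = -1775 - 2*√397 (L = -1775 - √((-12)² + (-38)²) = -1775 - √(144 + 1444) = -1775 - √1588 = -1775 - 2*√397 ≈ -1814.8)
√(L + o(W, -57)) = √((-1775 - 2*√397) + 37/45) = √(-79838/45 - 2*√397)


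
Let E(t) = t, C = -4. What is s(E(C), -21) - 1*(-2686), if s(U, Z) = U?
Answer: 2682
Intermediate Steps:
s(E(C), -21) - 1*(-2686) = -4 - 1*(-2686) = -4 + 2686 = 2682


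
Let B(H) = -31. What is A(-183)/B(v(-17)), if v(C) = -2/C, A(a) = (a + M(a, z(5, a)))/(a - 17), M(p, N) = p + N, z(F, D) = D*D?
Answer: 33123/6200 ≈ 5.3424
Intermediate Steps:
z(F, D) = D**2
M(p, N) = N + p
A(a) = (a**2 + 2*a)/(-17 + a) (A(a) = (a + (a**2 + a))/(a - 17) = (a + (a + a**2))/(-17 + a) = (a**2 + 2*a)/(-17 + a))
A(-183)/B(v(-17)) = -183*(2 - 183)/(-17 - 183)/(-31) = -183*(-181)/(-200)*(-1/31) = -183*(-1/200)*(-181)*(-1/31) = -33123/200*(-1/31) = 33123/6200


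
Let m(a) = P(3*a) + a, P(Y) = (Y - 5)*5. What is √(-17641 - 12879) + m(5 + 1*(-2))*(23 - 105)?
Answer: -1886 + 2*I*√7630 ≈ -1886.0 + 174.7*I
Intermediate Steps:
P(Y) = -25 + 5*Y (P(Y) = (-5 + Y)*5 = -25 + 5*Y)
m(a) = -25 + 16*a (m(a) = (-25 + 5*(3*a)) + a = (-25 + 15*a) + a = -25 + 16*a)
√(-17641 - 12879) + m(5 + 1*(-2))*(23 - 105) = √(-17641 - 12879) + (-25 + 16*(5 + 1*(-2)))*(23 - 105) = √(-30520) + (-25 + 16*(5 - 2))*(-82) = 2*I*√7630 + (-25 + 16*3)*(-82) = 2*I*√7630 + (-25 + 48)*(-82) = 2*I*√7630 + 23*(-82) = 2*I*√7630 - 1886 = -1886 + 2*I*√7630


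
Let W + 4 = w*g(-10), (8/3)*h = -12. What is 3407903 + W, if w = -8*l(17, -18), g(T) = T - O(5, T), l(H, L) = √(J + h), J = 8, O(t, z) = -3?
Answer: 3407899 + 28*√14 ≈ 3.4080e+6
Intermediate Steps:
h = -9/2 (h = (3/8)*(-12) = -9/2 ≈ -4.5000)
l(H, L) = √14/2 (l(H, L) = √(8 - 9/2) = √(7/2) = √14/2)
g(T) = 3 + T (g(T) = T - 1*(-3) = T + 3 = 3 + T)
w = -4*√14 ≈ -14.967
W = -4 + 28*√14 (W = -4 + (-4*√14)*(3 - 10) = -4 - 4*√14*(-7) = -4 + 28*√14 ≈ 100.77)
3407903 + W = 3407903 + (-4 + 28*√14) = 3407899 + 28*√14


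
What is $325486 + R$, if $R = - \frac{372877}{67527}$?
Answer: $\frac{21978720245}{67527} \approx 3.2548 \cdot 10^{5}$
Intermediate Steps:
$R = - \frac{372877}{67527}$ ($R = \left(-372877\right) \frac{1}{67527} = - \frac{372877}{67527} \approx -5.5219$)
$325486 + R = 325486 - \frac{372877}{67527} = \frac{21978720245}{67527}$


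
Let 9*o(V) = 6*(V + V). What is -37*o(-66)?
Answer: 3256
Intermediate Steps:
o(V) = 4*V/3 (o(V) = (6*(V + V))/9 = (6*(2*V))/9 = (12*V)/9 = 4*V/3)
-37*o(-66) = -148*(-66)/3 = -37*(-88) = 3256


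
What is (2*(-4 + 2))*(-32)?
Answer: 128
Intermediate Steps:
(2*(-4 + 2))*(-32) = (2*(-2))*(-32) = -4*(-32) = 128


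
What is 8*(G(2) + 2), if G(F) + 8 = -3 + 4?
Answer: -40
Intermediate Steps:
G(F) = -7 (G(F) = -8 + (-3 + 4) = -8 + 1 = -7)
8*(G(2) + 2) = 8*(-7 + 2) = 8*(-5) = -40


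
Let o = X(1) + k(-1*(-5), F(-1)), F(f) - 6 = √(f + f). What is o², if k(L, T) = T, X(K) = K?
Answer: (7 + I*√2)² ≈ 47.0 + 19.799*I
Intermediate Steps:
F(f) = 6 + √2*√f (F(f) = 6 + √(f + f) = 6 + √(2*f) = 6 + √2*√f)
o = 7 + I*√2 (o = 1 + (6 + √2*√(-1)) = 1 + (6 + √2*I) = 1 + (6 + I*√2) = 7 + I*√2 ≈ 7.0 + 1.4142*I)
o² = (7 + I*√2)²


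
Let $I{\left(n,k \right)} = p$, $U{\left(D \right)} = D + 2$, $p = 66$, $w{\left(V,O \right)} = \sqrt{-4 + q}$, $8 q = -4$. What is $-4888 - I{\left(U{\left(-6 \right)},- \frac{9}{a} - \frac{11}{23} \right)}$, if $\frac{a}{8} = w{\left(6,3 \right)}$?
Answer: $-4954$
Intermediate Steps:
$q = - \frac{1}{2}$ ($q = \frac{1}{8} \left(-4\right) = - \frac{1}{2} \approx -0.5$)
$w{\left(V,O \right)} = \frac{3 i \sqrt{2}}{2}$ ($w{\left(V,O \right)} = \sqrt{-4 - \frac{1}{2}} = \sqrt{- \frac{9}{2}} = \frac{3 i \sqrt{2}}{2}$)
$a = 12 i \sqrt{2}$ ($a = 8 \frac{3 i \sqrt{2}}{2} = 12 i \sqrt{2} \approx 16.971 i$)
$U{\left(D \right)} = 2 + D$
$I{\left(n,k \right)} = 66$
$-4888 - I{\left(U{\left(-6 \right)},- \frac{9}{a} - \frac{11}{23} \right)} = -4888 - 66 = -4954$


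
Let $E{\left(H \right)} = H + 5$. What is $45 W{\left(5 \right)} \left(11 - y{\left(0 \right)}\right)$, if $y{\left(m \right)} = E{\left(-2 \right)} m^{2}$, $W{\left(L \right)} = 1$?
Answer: $495$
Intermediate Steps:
$E{\left(H \right)} = 5 + H$
$y{\left(m \right)} = 3 m^{2}$ ($y{\left(m \right)} = \left(5 - 2\right) m^{2} = 3 m^{2}$)
$45 W{\left(5 \right)} \left(11 - y{\left(0 \right)}\right) = 45 \cdot 1 \left(11 - 3 \cdot 0^{2}\right) = 45 \left(11 - 3 \cdot 0\right) = 45 \left(11 - 0\right) = 45 \left(11 + 0\right) = 45 \cdot 11 = 495$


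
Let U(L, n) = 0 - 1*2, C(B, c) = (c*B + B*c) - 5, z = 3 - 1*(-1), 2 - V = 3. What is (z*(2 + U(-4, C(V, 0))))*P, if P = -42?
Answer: 0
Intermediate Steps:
V = -1 (V = 2 - 1*3 = 2 - 3 = -1)
z = 4 (z = 3 + 1 = 4)
C(B, c) = -5 + 2*B*c (C(B, c) = (B*c + B*c) - 5 = 2*B*c - 5 = -5 + 2*B*c)
U(L, n) = -2 (U(L, n) = 0 - 2 = -2)
(z*(2 + U(-4, C(V, 0))))*P = (4*(2 - 2))*(-42) = (4*0)*(-42) = 0*(-42) = 0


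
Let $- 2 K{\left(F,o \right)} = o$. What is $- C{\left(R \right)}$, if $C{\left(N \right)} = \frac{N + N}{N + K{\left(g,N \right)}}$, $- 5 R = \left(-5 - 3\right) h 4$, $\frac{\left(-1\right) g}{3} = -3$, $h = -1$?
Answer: $-4$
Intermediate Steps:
$g = 9$ ($g = \left(-3\right) \left(-3\right) = 9$)
$R = - \frac{32}{5}$ ($R = - \frac{\left(-5 - 3\right) \left(-1\right) 4}{5} = - \frac{\left(-8\right) \left(-1\right) 4}{5} = - \frac{8 \cdot 4}{5} = \left(- \frac{1}{5}\right) 32 = - \frac{32}{5} \approx -6.4$)
$K{\left(F,o \right)} = - \frac{o}{2}$
$C{\left(N \right)} = 4$ ($C{\left(N \right)} = \frac{N + N}{N - \frac{N}{2}} = \frac{2 N}{\frac{1}{2} N} = 2 N \frac{2}{N} = 4$)
$- C{\left(R \right)} = \left(-1\right) 4 = -4$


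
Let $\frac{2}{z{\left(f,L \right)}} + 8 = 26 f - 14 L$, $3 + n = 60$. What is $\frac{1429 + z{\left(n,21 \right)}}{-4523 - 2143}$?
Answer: $- \frac{281037}{1310980} \approx -0.21437$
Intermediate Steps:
$n = 57$ ($n = -3 + 60 = 57$)
$z{\left(f,L \right)} = \frac{2}{-8 - 14 L + 26 f}$ ($z{\left(f,L \right)} = \frac{2}{-8 - \left(- 26 f + 14 L\right)} = \frac{2}{-8 - 14 L + 26 f}$)
$\frac{1429 + z{\left(n,21 \right)}}{-4523 - 2143} = \frac{1429 + \frac{1}{-4 - 147 + 13 \cdot 57}}{-4523 - 2143} = \frac{1429 + \frac{1}{-4 - 147 + 741}}{-6666} = \left(1429 + \frac{1}{590}\right) \left(- \frac{1}{6666}\right) = \frac{843111}{590} \left(- \frac{1}{6666}\right) = - \frac{281037}{1310980}$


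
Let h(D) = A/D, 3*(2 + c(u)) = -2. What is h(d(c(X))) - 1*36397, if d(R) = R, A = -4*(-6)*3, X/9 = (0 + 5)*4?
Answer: -36424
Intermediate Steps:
X = 180 (X = 9*((0 + 5)*4) = 9*(5*4) = 9*20 = 180)
c(u) = -8/3 (c(u) = -2 + (⅓)*(-2) = -2 - ⅔ = -8/3)
A = 72 (A = 24*3 = 72)
h(D) = 72/D
h(d(c(X))) - 1*36397 = 72/(-8/3) - 1*36397 = 72*(-3/8) - 36397 = -27 - 36397 = -36424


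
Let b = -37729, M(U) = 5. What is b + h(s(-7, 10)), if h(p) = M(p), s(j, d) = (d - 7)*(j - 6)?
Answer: -37724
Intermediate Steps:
s(j, d) = (-7 + d)*(-6 + j)
h(p) = 5
b + h(s(-7, 10)) = -37729 + 5 = -37724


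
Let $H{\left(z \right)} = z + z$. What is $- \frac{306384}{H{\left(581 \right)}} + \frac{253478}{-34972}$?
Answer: $- \frac{393192953}{1451338} \approx -270.92$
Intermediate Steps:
$H{\left(z \right)} = 2 z$
$- \frac{306384}{H{\left(581 \right)}} + \frac{253478}{-34972} = - \frac{306384}{2 \cdot 581} + \frac{253478}{-34972} = - \frac{306384}{1162} + 253478 \left(- \frac{1}{34972}\right) = \left(-306384\right) \frac{1}{1162} - \frac{126739}{17486} = - \frac{153192}{581} - \frac{126739}{17486} = - \frac{393192953}{1451338}$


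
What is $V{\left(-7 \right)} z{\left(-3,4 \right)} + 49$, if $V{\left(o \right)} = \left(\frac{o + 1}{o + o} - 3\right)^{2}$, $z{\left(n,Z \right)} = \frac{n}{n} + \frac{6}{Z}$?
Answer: $\frac{3211}{49} \approx 65.531$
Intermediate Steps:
$z{\left(n,Z \right)} = 1 + \frac{6}{Z}$
$V{\left(o \right)} = \left(-3 + \frac{1 + o}{2 o}\right)^{2}$ ($V{\left(o \right)} = \left(\frac{1 + o}{2 o} - 3\right)^{2} = \left(-3 + \frac{1 + o}{2 o}\right)^{2}$)
$V{\left(-7 \right)} z{\left(-3,4 \right)} + 49 = \frac{\left(-1 + 5 \left(-7\right)\right)^{2}}{4 \cdot 49} \frac{6 + 4}{4} + 49 = \frac{1}{4} \cdot \frac{1}{49} \left(-1 - 35\right)^{2} \cdot \frac{1}{4} \cdot 10 + 49 = \frac{1}{4} \cdot \frac{1}{49} \left(-36\right)^{2} \cdot \frac{5}{2} + 49 = \frac{1}{4} \cdot \frac{1}{49} \cdot 1296 \cdot \frac{5}{2} + 49 = \frac{324}{49} \cdot \frac{5}{2} + 49 = \frac{810}{49} + 49 = \frac{3211}{49}$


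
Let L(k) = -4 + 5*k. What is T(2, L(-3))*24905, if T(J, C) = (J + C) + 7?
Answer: -249050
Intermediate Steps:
T(J, C) = 7 + C + J (T(J, C) = (C + J) + 7 = 7 + C + J)
T(2, L(-3))*24905 = (7 + (-4 + 5*(-3)) + 2)*24905 = (7 + (-4 - 15) + 2)*24905 = (7 - 19 + 2)*24905 = -10*24905 = -249050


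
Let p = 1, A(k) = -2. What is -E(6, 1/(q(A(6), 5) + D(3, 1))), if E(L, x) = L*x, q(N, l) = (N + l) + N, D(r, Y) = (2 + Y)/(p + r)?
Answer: -24/7 ≈ -3.4286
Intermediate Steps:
D(r, Y) = (2 + Y)/(1 + r)
q(N, l) = l + 2*N
-E(6, 1/(q(A(6), 5) + D(3, 1))) = -6/((5 + 2*(-2)) + (2 + 1)/(1 + 3)) = -6/((5 - 4) + 3/4) = -6/(1 + (¼)*3) = -6/(1 + ¾) = -6/7/4 = -6*4/7 = -1*24/7 = -24/7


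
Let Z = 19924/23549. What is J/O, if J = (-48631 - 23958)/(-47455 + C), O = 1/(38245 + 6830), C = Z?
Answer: 77051131122075/1117497871 ≈ 68950.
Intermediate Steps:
Z = 19924/23549 (Z = 19924*(1/23549) = 19924/23549 ≈ 0.84607)
C = 19924/23549 ≈ 0.84607
O = 1/45075 ≈ 2.2185e-5
J = 1709398361/1117497871 (J = (-48631 - 23958)/(-47455 + 19924/23549) = -72589/(-1117497871/23549) = -72589*(-23549/1117497871) = 1709398361/1117497871 ≈ 1.5297)
J/O = 1709398361/(1117497871*(1/45075)) = (1709398361/1117497871)*45075 = 77051131122075/1117497871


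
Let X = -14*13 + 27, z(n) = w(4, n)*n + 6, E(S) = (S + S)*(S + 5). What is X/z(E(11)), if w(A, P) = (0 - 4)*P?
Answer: 31/99122 ≈ 0.00031275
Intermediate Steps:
w(A, P) = -4*P
E(S) = 2*S*(5 + S) (E(S) = (2*S)*(5 + S) = 2*S*(5 + S))
z(n) = 6 - 4*n² (z(n) = (-4*n)*n + 6 = -4*n² + 6 = 6 - 4*n²)
X = -155 (X = -182 + 27 = -155)
X/z(E(11)) = -155/(6 - 4*484*(5 + 11)²) = -155/(6 - 4*(2*11*16)²) = -155/(6 - 4*352²) = -155/(6 - 4*123904) = -155/(6 - 495616) = -155/(-495610) = -155*(-1/495610) = 31/99122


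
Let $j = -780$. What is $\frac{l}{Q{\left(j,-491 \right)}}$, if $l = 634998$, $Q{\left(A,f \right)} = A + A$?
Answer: $- \frac{8141}{20} \approx -407.05$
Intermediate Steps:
$Q{\left(A,f \right)} = 2 A$
$\frac{l}{Q{\left(j,-491 \right)}} = \frac{634998}{2 \left(-780\right)} = \frac{634998}{-1560} = 634998 \left(- \frac{1}{1560}\right) = - \frac{8141}{20}$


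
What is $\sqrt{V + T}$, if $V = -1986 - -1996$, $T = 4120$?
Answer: $\sqrt{4130} \approx 64.265$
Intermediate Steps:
$V = 10$ ($V = -1986 + 1996 = 10$)
$\sqrt{V + T} = \sqrt{10 + 4120} = \sqrt{4130}$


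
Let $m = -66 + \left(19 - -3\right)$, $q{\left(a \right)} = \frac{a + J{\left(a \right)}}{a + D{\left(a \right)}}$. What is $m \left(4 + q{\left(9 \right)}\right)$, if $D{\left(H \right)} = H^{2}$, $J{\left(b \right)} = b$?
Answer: $- \frac{924}{5} \approx -184.8$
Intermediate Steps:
$q{\left(a \right)} = \frac{2 a}{a + a^{2}}$ ($q{\left(a \right)} = \frac{a + a}{a + a^{2}} = \frac{2 a}{a + a^{2}}$)
$m = -44$ ($m = -66 + \left(19 + 3\right) = -66 + 22 = -44$)
$m \left(4 + q{\left(9 \right)}\right) = - 44 \left(4 + \frac{2}{1 + 9}\right) = - 44 \left(4 + \frac{2}{10}\right) = - 44 \left(4 + 2 \cdot \frac{1}{10}\right) = - 44 \left(4 + \frac{1}{5}\right) = \left(-44\right) \frac{21}{5} = - \frac{924}{5}$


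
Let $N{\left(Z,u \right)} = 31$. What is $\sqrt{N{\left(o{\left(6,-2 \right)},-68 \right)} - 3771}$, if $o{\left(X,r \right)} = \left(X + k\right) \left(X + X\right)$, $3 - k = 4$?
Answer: $2 i \sqrt{935} \approx 61.156 i$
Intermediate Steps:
$k = -1$ ($k = 3 - 4 = -1$)
$o{\left(X,r \right)} = 2 X \left(-1 + X\right)$ ($o{\left(X,r \right)} = \left(X - 1\right) \left(X + X\right) = \left(-1 + X\right) 2 X = 2 X \left(-1 + X\right)$)
$\sqrt{N{\left(o{\left(6,-2 \right)},-68 \right)} - 3771} = \sqrt{31 - 3771} = \sqrt{-3740} = 2 i \sqrt{935}$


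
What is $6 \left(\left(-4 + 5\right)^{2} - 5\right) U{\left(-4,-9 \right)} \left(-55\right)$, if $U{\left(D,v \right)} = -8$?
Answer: $-10560$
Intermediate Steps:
$6 \left(\left(-4 + 5\right)^{2} - 5\right) U{\left(-4,-9 \right)} \left(-55\right) = 6 \left(\left(-4 + 5\right)^{2} - 5\right) \left(-8\right) \left(-55\right) = 6 \left(1^{2} - 5\right) \left(-8\right) \left(-55\right) = 6 \left(1 - 5\right) \left(-8\right) \left(-55\right) = 6 \left(-4\right) \left(-8\right) \left(-55\right) = \left(-24\right) \left(-8\right) \left(-55\right) = 192 \left(-55\right) = -10560$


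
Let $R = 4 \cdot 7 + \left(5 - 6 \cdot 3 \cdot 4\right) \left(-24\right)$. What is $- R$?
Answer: $-1636$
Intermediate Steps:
$R = 1636$ ($R = 28 + \left(5 - 72\right) \left(-24\right) = 28 - -1608 = 28 + 1608 = 1636$)
$- R = \left(-1\right) 1636 = -1636$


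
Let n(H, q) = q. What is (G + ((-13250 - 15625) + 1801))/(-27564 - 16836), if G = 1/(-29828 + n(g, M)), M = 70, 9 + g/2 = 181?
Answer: 268556031/440418400 ≈ 0.60977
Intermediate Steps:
g = 344 (g = -18 + 2*181 = -18 + 362 = 344)
G = -1/29758 (G = 1/(-29828 + 70) = 1/(-29758) = -1/29758 ≈ -3.3604e-5)
(G + ((-13250 - 15625) + 1801))/(-27564 - 16836) = (-1/29758 + ((-13250 - 15625) + 1801))/(-27564 - 16836) = (-1/29758 + (-28875 + 1801))/(-44400) = (-1/29758 - 27074)*(-1/44400) = -805668093/29758*(-1/44400) = 268556031/440418400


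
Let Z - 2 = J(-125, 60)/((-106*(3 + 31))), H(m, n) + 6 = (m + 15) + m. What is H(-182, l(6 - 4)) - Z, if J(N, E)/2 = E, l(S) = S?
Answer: -321627/901 ≈ -356.97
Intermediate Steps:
J(N, E) = 2*E
H(m, n) = 9 + 2*m (H(m, n) = -6 + ((m + 15) + m) = -6 + ((15 + m) + m) = -6 + (15 + 2*m) = 9 + 2*m)
Z = 1772/901 (Z = 2 + (2*60)/((-106*(3 + 31))) = 2 + 120/((-106*34)) = 2 + 120/(-3604) = 2 + 120*(-1/3604) = 2 - 30/901 = 1772/901 ≈ 1.9667)
H(-182, l(6 - 4)) - Z = (9 + 2*(-182)) - 1*1772/901 = (9 - 364) - 1772/901 = -355 - 1772/901 = -321627/901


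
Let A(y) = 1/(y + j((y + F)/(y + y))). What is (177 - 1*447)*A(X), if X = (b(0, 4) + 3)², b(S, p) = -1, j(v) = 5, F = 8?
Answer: -30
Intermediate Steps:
X = 4 (X = (-1 + 3)² = 2² = 4)
A(y) = 1/(5 + y) (A(y) = 1/(y + 5) = 1/(5 + y))
(177 - 1*447)*A(X) = (177 - 1*447)/(5 + 4) = (177 - 447)/9 = -270*⅑ = -30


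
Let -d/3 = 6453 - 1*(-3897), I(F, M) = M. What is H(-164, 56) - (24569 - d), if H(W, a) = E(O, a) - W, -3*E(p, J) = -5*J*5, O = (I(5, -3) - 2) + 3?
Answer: -164965/3 ≈ -54988.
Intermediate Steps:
O = -2 (O = (-3 - 2) + 3 = -5 + 3 = -2)
d = -31050 (d = -3*(6453 - 1*(-3897)) = -3*(6453 + 3897) = -3*10350 = -31050)
E(p, J) = 25*J/3 (E(p, J) = -(-5*J)*5/3 = -(-25)*J/3 = 25*J/3)
H(W, a) = -W + 25*a/3 (H(W, a) = 25*a/3 - W = -W + 25*a/3)
H(-164, 56) - (24569 - d) = (-1*(-164) + (25/3)*56) - (24569 - 1*(-31050)) = (164 + 1400/3) - (24569 + 31050) = 1892/3 - 1*55619 = 1892/3 - 55619 = -164965/3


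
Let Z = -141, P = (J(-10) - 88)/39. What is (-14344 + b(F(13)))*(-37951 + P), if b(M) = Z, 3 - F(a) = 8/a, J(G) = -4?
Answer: 21440421785/39 ≈ 5.4975e+8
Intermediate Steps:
P = -92/39 (P = (-4 - 88)/39 = (1/39)*(-92) = -92/39 ≈ -2.3590)
F(a) = 3 - 8/a
b(M) = -141
(-14344 + b(F(13)))*(-37951 + P) = (-14344 - 141)*(-37951 - 92/39) = -14485*(-1480181/39) = 21440421785/39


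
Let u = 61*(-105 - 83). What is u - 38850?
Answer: -50318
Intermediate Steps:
u = -11468 (u = 61*(-188) = -11468)
u - 38850 = -11468 - 38850 = -50318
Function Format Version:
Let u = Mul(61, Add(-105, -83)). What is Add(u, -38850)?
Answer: -50318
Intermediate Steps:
u = -11468 (u = Mul(61, -188) = -11468)
Add(u, -38850) = Add(-11468, -38850) = -50318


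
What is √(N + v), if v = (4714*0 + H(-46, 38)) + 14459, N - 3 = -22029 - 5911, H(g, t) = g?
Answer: 14*I*√69 ≈ 116.29*I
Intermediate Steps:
N = -27937 (N = 3 + (-22029 - 5911) = 3 - 27940 = -27937)
v = 14413 (v = (4714*0 - 46) + 14459 = (0 - 46) + 14459 = -46 + 14459 = 14413)
√(N + v) = √(-27937 + 14413) = √(-13524) = 14*I*√69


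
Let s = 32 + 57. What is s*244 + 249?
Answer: 21965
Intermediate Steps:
s = 89
s*244 + 249 = 89*244 + 249 = 21716 + 249 = 21965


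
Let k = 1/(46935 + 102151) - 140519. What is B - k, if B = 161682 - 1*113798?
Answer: 28088249657/149086 ≈ 1.8840e+5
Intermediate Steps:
k = -20949415633/149086 (k = 1/149086 - 140519 = -20949415633/149086 ≈ -1.4052e+5)
B = 47884 (B = 161682 - 113798 = 47884)
B - k = 47884 - 1*(-20949415633/149086) = 47884 + 20949415633/149086 = 28088249657/149086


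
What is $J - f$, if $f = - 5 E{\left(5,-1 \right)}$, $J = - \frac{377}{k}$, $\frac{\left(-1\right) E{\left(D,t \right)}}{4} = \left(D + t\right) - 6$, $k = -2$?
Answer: $\frac{457}{2} \approx 228.5$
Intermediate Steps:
$E{\left(D,t \right)} = 24 - 4 D - 4 t$ ($E{\left(D,t \right)} = - 4 \left(\left(D + t\right) - 6\right) = - 4 \left(-6 + D + t\right) = 24 - 4 D - 4 t$)
$J = \frac{377}{2}$ ($J = - \frac{377}{-2} = \left(-377\right) \left(- \frac{1}{2}\right) = \frac{377}{2} \approx 188.5$)
$f = -40$ ($f = - 5 \left(24 - 20 - -4\right) = - 5 \left(24 - 20 + 4\right) = \left(-5\right) 8 = -40$)
$J - f = \frac{377}{2} - -40 = \frac{377}{2} + 40 = \frac{457}{2}$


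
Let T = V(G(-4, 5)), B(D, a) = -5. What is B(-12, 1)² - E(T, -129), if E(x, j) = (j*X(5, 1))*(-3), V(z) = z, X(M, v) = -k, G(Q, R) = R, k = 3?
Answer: 1186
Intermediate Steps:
X(M, v) = -3 (X(M, v) = -1*3 = -3)
T = 5
E(x, j) = 9*j (E(x, j) = (j*(-3))*(-3) = -3*j*(-3) = 9*j)
B(-12, 1)² - E(T, -129) = (-5)² - 9*(-129) = 25 - 1*(-1161) = 25 + 1161 = 1186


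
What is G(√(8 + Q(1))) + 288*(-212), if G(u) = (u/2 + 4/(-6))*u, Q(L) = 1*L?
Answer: -122107/2 ≈ -61054.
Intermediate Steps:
Q(L) = L
G(u) = u*(-⅔ + u/2) (G(u) = (u*(½) + 4*(-⅙))*u = (u/2 - ⅔)*u = (-⅔ + u/2)*u = u*(-⅔ + u/2))
G(√(8 + Q(1))) + 288*(-212) = √(8 + 1)*(-4 + 3*√(8 + 1))/6 + 288*(-212) = √9*(-4 + 3*√9)/6 - 61056 = (⅙)*3*(-4 + 3*3) - 61056 = (⅙)*3*(-4 + 9) - 61056 = (⅙)*3*5 - 61056 = 5/2 - 61056 = -122107/2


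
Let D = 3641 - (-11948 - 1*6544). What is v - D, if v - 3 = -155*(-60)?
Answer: -12830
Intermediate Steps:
D = 22133 (D = 3641 - (-11948 - 6544) = 3641 - 1*(-18492) = 3641 + 18492 = 22133)
v = 9303 (v = 3 - 155*(-60) = 3 + 9300 = 9303)
v - D = 9303 - 1*22133 = 9303 - 22133 = -12830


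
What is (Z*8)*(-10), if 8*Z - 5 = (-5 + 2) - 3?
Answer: 10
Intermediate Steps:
Z = -1/8 (Z = 5/8 + ((-5 + 2) - 3)/8 = 5/8 + (-3 - 3)/8 = 5/8 + (1/8)*(-6) = 5/8 - 3/4 = -1/8 ≈ -0.12500)
(Z*8)*(-10) = -1/8*8*(-10) = -1*(-10) = 10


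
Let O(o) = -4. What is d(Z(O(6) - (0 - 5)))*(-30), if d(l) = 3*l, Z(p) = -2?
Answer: 180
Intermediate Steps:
d(Z(O(6) - (0 - 5)))*(-30) = (3*(-2))*(-30) = -6*(-30) = 180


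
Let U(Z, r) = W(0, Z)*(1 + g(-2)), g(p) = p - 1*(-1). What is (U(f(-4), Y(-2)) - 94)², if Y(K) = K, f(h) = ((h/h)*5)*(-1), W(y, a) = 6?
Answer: 8836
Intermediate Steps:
g(p) = 1 + p (g(p) = p + 1 = 1 + p)
f(h) = -5 (f(h) = (1*5)*(-1) = 5*(-1) = -5)
U(Z, r) = 0 (U(Z, r) = 6*(1 + (1 - 2)) = 6*(1 - 1) = 6*0 = 0)
(U(f(-4), Y(-2)) - 94)² = (0 - 94)² = (-94)² = 8836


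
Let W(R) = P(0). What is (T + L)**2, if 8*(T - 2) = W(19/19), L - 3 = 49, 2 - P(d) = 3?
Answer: 185761/64 ≈ 2902.5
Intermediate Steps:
P(d) = -1 (P(d) = 2 - 1*3 = 2 - 3 = -1)
W(R) = -1
L = 52 (L = 3 + 49 = 52)
T = 15/8 (T = 2 + (1/8)*(-1) = 2 - 1/8 = 15/8 ≈ 1.8750)
(T + L)**2 = (15/8 + 52)**2 = (431/8)**2 = 185761/64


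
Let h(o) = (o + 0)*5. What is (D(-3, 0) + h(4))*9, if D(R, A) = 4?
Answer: 216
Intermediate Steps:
h(o) = 5*o (h(o) = o*5 = 5*o)
(D(-3, 0) + h(4))*9 = (4 + 5*4)*9 = (4 + 20)*9 = 24*9 = 216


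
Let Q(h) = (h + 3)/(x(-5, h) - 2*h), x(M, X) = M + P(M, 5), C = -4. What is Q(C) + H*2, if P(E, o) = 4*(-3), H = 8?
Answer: 145/9 ≈ 16.111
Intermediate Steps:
P(E, o) = -12
x(M, X) = -12 + M (x(M, X) = M - 12 = -12 + M)
Q(h) = (3 + h)/(-17 - 2*h) (Q(h) = (h + 3)/((-12 - 5) - 2*h) = (3 + h)/(-17 - 2*h))
Q(C) + H*2 = (-3 - 1*(-4))/(17 + 2*(-4)) + 8*2 = (-3 + 4)/(17 - 8) + 16 = 1/9 + 16 = 145/9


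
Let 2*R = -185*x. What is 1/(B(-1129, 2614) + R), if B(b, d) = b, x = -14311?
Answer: 2/2645277 ≈ 7.5606e-7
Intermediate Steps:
R = 2647535/2 (R = (-185*(-14311))/2 = (½)*2647535 = 2647535/2 ≈ 1.3238e+6)
1/(B(-1129, 2614) + R) = 1/(-1129 + 2647535/2) = 1/(2645277/2) = 2/2645277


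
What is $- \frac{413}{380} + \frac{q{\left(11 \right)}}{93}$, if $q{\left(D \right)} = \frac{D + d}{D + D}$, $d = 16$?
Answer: $- \frac{139123}{129580} \approx -1.0736$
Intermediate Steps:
$q{\left(D \right)} = \frac{16 + D}{2 D}$ ($q{\left(D \right)} = \frac{D + 16}{D + D} = \frac{16 + D}{2 D}$)
$- \frac{413}{380} + \frac{q{\left(11 \right)}}{93} = - \frac{413}{380} + \frac{\frac{1}{2} \cdot \frac{1}{11} \left(16 + 11\right)}{93} = \left(-413\right) \frac{1}{380} + \frac{1}{2} \cdot \frac{1}{11} \cdot 27 \cdot \frac{1}{93} = - \frac{413}{380} + \frac{27}{22} \cdot \frac{1}{93} = - \frac{413}{380} + \frac{9}{682} = - \frac{139123}{129580}$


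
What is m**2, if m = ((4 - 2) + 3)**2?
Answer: 625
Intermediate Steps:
m = 25 (m = (2 + 3)**2 = 5**2 = 25)
m**2 = 25**2 = 625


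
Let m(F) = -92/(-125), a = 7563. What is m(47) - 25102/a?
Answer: -2441954/945375 ≈ -2.5831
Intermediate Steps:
m(F) = 92/125 (m(F) = -92*(-1/125) = 92/125)
m(47) - 25102/a = 92/125 - 25102/7563 = -2441954/945375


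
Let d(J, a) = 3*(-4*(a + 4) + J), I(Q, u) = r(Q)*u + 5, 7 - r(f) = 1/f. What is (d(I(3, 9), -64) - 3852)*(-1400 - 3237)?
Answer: 13618869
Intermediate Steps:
r(f) = 7 - 1/f
I(Q, u) = 5 + u*(7 - 1/Q) (I(Q, u) = (7 - 1/Q)*u + 5 = u*(7 - 1/Q) + 5 = 5 + u*(7 - 1/Q))
d(J, a) = -48 - 12*a + 3*J (d(J, a) = 3*(-4*(4 + a) + J) = 3*((-16 - 4*a) + J) = 3*(-16 + J - 4*a) = -48 - 12*a + 3*J)
(d(I(3, 9), -64) - 3852)*(-1400 - 3237) = ((-48 - 12*(-64) + 3*(5 + 7*9 - 1*9/3)) - 3852)*(-1400 - 3237) = ((-48 + 768 + 3*(5 + 63 - 1*9*⅓)) - 3852)*(-4637) = ((-48 + 768 + 3*(5 + 63 - 3)) - 3852)*(-4637) = ((-48 + 768 + 3*65) - 3852)*(-4637) = ((-48 + 768 + 195) - 3852)*(-4637) = (915 - 3852)*(-4637) = -2937*(-4637) = 13618869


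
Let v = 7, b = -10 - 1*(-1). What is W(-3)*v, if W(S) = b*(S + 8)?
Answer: -315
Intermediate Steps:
b = -9 (b = -10 + 1 = -9)
W(S) = -72 - 9*S (W(S) = -9*(S + 8) = -9*(8 + S) = -72 - 9*S)
W(-3)*v = (-72 - 9*(-3))*7 = (-72 + 27)*7 = -45*7 = -315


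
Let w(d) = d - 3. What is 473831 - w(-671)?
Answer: 474505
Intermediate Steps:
w(d) = -3 + d
473831 - w(-671) = 473831 - (-3 - 671) = 473831 - 1*(-674) = 473831 + 674 = 474505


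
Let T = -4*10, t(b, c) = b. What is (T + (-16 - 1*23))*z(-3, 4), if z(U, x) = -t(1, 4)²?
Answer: 79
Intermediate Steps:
T = -40
z(U, x) = -1 (z(U, x) = -1*1² = -1*1 = -1)
(T + (-16 - 1*23))*z(-3, 4) = (-40 + (-16 - 1*23))*(-1) = (-40 + (-16 - 23))*(-1) = (-40 - 39)*(-1) = -79*(-1) = 79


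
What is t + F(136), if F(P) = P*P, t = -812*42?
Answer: -15608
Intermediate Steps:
t = -34104
F(P) = P²
t + F(136) = -34104 + 136² = -34104 + 18496 = -15608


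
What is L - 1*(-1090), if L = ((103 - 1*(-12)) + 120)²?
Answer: 56315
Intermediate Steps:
L = 55225 (L = ((103 + 12) + 120)² = (115 + 120)² = 235² = 55225)
L - 1*(-1090) = 55225 - 1*(-1090) = 55225 + 1090 = 56315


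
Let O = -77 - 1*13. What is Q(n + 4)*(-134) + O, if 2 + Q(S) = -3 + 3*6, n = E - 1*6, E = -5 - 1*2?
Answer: -1832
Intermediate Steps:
E = -7 (E = -5 - 2 = -7)
O = -90 (O = -77 - 13 = -90)
n = -13 (n = -7 - 1*6 = -7 - 6 = -13)
Q(S) = 13 (Q(S) = -2 + (-3 + 3*6) = -2 + (-3 + 18) = -2 + 15 = 13)
Q(n + 4)*(-134) + O = 13*(-134) - 90 = -1742 - 90 = -1832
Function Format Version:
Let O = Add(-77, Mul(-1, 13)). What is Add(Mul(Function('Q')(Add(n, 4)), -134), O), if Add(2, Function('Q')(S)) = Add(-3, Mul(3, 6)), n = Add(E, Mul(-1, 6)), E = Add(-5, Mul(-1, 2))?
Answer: -1832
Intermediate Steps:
E = -7 (E = Add(-5, -2) = -7)
O = -90 (O = Add(-77, -13) = -90)
n = -13 (n = Add(-7, Mul(-1, 6)) = Add(-7, -6) = -13)
Function('Q')(S) = 13 (Function('Q')(S) = Add(-2, Add(-3, Mul(3, 6))) = Add(-2, Add(-3, 18)) = Add(-2, 15) = 13)
Add(Mul(Function('Q')(Add(n, 4)), -134), O) = Add(Mul(13, -134), -90) = Add(-1742, -90) = -1832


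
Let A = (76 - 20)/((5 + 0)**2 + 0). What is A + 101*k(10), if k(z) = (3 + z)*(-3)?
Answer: -98419/25 ≈ -3936.8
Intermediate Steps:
k(z) = -9 - 3*z
A = 56/25 (A = 56/(5**2 + 0) = 56/(25 + 0) = 56/25 ≈ 2.2400)
A + 101*k(10) = 56/25 + 101*(-9 - 3*10) = 56/25 + 101*(-9 - 30) = 56/25 + 101*(-39) = 56/25 - 3939 = -98419/25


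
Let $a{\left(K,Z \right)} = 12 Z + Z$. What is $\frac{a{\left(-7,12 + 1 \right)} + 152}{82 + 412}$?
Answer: $\frac{321}{494} \approx 0.6498$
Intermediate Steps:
$a{\left(K,Z \right)} = 13 Z$
$\frac{a{\left(-7,12 + 1 \right)} + 152}{82 + 412} = \frac{13 \left(12 + 1\right) + 152}{82 + 412} = \frac{13 \cdot 13 + 152}{494} = \left(169 + 152\right) \frac{1}{494} = 321 \cdot \frac{1}{494} = \frac{321}{494}$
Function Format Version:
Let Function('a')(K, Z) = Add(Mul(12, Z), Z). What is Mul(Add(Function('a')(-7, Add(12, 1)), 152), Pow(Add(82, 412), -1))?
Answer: Rational(321, 494) ≈ 0.64980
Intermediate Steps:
Function('a')(K, Z) = Mul(13, Z)
Mul(Add(Function('a')(-7, Add(12, 1)), 152), Pow(Add(82, 412), -1)) = Mul(Add(Mul(13, Add(12, 1)), 152), Pow(Add(82, 412), -1)) = Mul(Add(Mul(13, 13), 152), Pow(494, -1)) = Mul(Add(169, 152), Rational(1, 494)) = Mul(321, Rational(1, 494)) = Rational(321, 494)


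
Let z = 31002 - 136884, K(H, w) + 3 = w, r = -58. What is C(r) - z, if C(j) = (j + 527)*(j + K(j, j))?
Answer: 50071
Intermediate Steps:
K(H, w) = -3 + w
C(j) = (-3 + 2*j)*(527 + j) (C(j) = (j + 527)*(j + (-3 + j)) = (527 + j)*(-3 + 2*j) = (-3 + 2*j)*(527 + j))
z = -105882
C(r) - z = (-1581 + 2*(-58)**2 + 1051*(-58)) - 1*(-105882) = (-1581 + 2*3364 - 60958) + 105882 = (-1581 + 6728 - 60958) + 105882 = -55811 + 105882 = 50071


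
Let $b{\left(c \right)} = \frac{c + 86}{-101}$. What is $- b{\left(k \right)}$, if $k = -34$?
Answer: $\frac{52}{101} \approx 0.51485$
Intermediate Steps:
$b{\left(c \right)} = - \frac{86}{101} - \frac{c}{101}$ ($b{\left(c \right)} = \left(86 + c\right) \left(- \frac{1}{101}\right) = - \frac{86}{101} - \frac{c}{101}$)
$- b{\left(k \right)} = - (- \frac{86}{101} - - \frac{34}{101}) = - (- \frac{86}{101} + \frac{34}{101}) = \left(-1\right) \left(- \frac{52}{101}\right) = \frac{52}{101}$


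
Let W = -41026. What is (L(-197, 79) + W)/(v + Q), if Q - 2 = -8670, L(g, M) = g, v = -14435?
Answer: 91/51 ≈ 1.7843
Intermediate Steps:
Q = -8668 (Q = 2 - 8670 = -8668)
(L(-197, 79) + W)/(v + Q) = (-197 - 41026)/(-14435 - 8668) = -41223/(-23103) = -41223*(-1/23103) = 91/51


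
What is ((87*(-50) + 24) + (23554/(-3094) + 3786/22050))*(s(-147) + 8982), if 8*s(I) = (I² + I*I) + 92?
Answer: -50666022417373/812175 ≈ -6.2383e+7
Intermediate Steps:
s(I) = 23/2 + I²/4 (s(I) = ((I² + I*I) + 92)/8 = ((I² + I²) + 92)/8 = (2*I² + 92)/8 = (92 + 2*I²)/8 = 23/2 + I²/4)
((87*(-50) + 24) + (23554/(-3094) + 3786/22050))*(s(-147) + 8982) = ((87*(-50) + 24) + (23554/(-3094) + 3786/22050))*((23/2 + (¼)*(-147)²) + 8982) = ((-4350 + 24) + (23554*(-1/3094) + 3786*(1/22050)))*((23/2 + (¼)*21609) + 8982) = (-4326 + (-11777/1547 + 631/3675))*((23/2 + 21609/4) + 8982) = (-4326 - 6043474/812175)*(21655/4 + 8982) = -3519512524/812175*57583/4 = -50666022417373/812175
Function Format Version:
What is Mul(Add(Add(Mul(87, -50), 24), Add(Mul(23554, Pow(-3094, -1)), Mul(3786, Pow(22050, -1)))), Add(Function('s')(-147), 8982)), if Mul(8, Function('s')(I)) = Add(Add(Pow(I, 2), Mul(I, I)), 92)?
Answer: Rational(-50666022417373, 812175) ≈ -6.2383e+7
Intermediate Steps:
Function('s')(I) = Add(Rational(23, 2), Mul(Rational(1, 4), Pow(I, 2))) (Function('s')(I) = Mul(Rational(1, 8), Add(Add(Pow(I, 2), Mul(I, I)), 92)) = Mul(Rational(1, 8), Add(Add(Pow(I, 2), Pow(I, 2)), 92)) = Mul(Rational(1, 8), Add(Mul(2, Pow(I, 2)), 92)) = Mul(Rational(1, 8), Add(92, Mul(2, Pow(I, 2)))) = Add(Rational(23, 2), Mul(Rational(1, 4), Pow(I, 2))))
Mul(Add(Add(Mul(87, -50), 24), Add(Mul(23554, Pow(-3094, -1)), Mul(3786, Pow(22050, -1)))), Add(Function('s')(-147), 8982)) = Mul(Add(Add(Mul(87, -50), 24), Add(Mul(23554, Pow(-3094, -1)), Mul(3786, Pow(22050, -1)))), Add(Add(Rational(23, 2), Mul(Rational(1, 4), Pow(-147, 2))), 8982)) = Mul(Add(Add(-4350, 24), Add(Mul(23554, Rational(-1, 3094)), Mul(3786, Rational(1, 22050)))), Add(Add(Rational(23, 2), Mul(Rational(1, 4), 21609)), 8982)) = Mul(Add(-4326, Add(Rational(-11777, 1547), Rational(631, 3675))), Add(Add(Rational(23, 2), Rational(21609, 4)), 8982)) = Mul(Add(-4326, Rational(-6043474, 812175)), Add(Rational(21655, 4), 8982)) = Mul(Rational(-3519512524, 812175), Rational(57583, 4)) = Rational(-50666022417373, 812175)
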